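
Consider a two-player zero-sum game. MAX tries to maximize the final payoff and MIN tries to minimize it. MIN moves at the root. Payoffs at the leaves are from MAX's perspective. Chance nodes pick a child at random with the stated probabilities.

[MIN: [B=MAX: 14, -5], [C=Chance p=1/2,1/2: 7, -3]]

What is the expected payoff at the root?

2

B (MAX): max(14, -5) = 14
C (Chance): 1/2·7 + 1/2·-3 = 2
Root (MIN): min(14, 2) = 2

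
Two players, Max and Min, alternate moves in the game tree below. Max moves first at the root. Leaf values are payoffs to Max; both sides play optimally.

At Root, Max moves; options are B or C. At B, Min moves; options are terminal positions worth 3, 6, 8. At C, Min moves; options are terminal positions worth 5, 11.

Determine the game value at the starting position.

B (Min): min(3, 6, 8) = 3
C (Min): min(5, 11) = 5
Root (Max): max(3, 5) = 5

5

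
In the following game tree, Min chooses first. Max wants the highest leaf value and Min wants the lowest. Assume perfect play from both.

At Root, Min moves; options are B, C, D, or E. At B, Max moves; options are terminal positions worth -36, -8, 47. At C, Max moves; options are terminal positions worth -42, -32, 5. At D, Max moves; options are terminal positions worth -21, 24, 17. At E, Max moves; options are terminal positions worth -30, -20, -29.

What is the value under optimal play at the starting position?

-20

B (Max): max(-36, -8, 47) = 47
C (Max): max(-42, -32, 5) = 5
D (Max): max(-21, 24, 17) = 24
E (Max): max(-30, -20, -29) = -20
Root (Min): min(47, 5, 24, -20) = -20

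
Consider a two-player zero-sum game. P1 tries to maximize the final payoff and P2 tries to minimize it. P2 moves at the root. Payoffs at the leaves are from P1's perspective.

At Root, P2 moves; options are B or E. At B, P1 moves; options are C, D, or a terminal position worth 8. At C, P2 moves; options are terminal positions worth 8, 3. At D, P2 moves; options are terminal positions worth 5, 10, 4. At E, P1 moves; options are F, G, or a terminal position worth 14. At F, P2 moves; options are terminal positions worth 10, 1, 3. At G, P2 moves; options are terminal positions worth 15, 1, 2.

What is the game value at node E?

14

F: min(10, 1, 3) = 1
G: min(15, 1, 2) = 1
E: max(1, 1, 14) = 14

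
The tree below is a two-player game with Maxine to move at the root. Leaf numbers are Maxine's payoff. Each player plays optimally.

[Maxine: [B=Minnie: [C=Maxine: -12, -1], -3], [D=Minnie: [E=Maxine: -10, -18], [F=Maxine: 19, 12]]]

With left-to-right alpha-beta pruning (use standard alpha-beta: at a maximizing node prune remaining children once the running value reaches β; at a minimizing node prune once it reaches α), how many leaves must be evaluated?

C [α=-∞,β=+∞]: v=-1
B [α=-∞,β=+∞]: v=-3
E [α=-3,β=+∞]: v=-10
D [α=-3,β=+∞]: v=-10 after child 1 ≤ α → α-cutoff, skip 1
Root [α=-∞,β=+∞]: v=-3
Leaves evaluated: 5 of 7.

5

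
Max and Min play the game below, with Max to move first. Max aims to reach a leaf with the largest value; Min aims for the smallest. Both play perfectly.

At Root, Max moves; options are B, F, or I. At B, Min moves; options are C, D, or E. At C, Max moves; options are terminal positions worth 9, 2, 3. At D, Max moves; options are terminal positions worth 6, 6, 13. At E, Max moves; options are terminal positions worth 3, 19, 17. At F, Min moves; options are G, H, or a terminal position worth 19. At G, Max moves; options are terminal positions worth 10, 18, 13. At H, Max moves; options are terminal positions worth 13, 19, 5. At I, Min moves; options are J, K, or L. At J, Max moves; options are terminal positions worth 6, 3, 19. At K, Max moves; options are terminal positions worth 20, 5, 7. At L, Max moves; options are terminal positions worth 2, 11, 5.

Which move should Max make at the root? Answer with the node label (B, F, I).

F

C (Max): max(9, 2, 3) = 9
D (Max): max(6, 6, 13) = 13
E (Max): max(3, 19, 17) = 19
B (Min): min(9, 13, 19) = 9
G (Max): max(10, 18, 13) = 18
H (Max): max(13, 19, 5) = 19
F (Min): min(18, 19, 19) = 18
J (Max): max(6, 3, 19) = 19
K (Max): max(20, 5, 7) = 20
L (Max): max(2, 11, 5) = 11
I (Min): min(19, 20, 11) = 11
Root (Max): max(9, 18, 11) = 18
Max picks the child with the highest value: F (value 18).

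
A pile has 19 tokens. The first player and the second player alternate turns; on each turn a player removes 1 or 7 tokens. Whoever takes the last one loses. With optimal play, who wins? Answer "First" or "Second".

Second

i:   0  1  2  3  4  5  6  7  8  9 10 11 12 13 14 15 16 17 18 19
     W  L  W  L  W  L  W  L  W  L  W  L  W  L  W  L  W  L  W  L
Position 19 is L, so the second player wins.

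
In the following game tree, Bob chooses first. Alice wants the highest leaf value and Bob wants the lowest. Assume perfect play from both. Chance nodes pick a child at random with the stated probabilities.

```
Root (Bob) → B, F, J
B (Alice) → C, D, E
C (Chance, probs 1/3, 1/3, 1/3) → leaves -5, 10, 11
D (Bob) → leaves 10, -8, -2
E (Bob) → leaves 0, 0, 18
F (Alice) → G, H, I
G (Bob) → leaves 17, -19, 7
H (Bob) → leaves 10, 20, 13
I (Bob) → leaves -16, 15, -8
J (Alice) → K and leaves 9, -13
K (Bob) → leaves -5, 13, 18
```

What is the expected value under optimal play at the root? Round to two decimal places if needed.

5.33

C (Chance): 1/3·-5 + 1/3·10 + 1/3·11 = 5.33
D (Bob): min(10, -8, -2) = -8
E (Bob): min(0, 0, 18) = 0
B (Alice): max(5.33, -8, 0) = 5.33
G (Bob): min(17, -19, 7) = -19
H (Bob): min(10, 20, 13) = 10
I (Bob): min(-16, 15, -8) = -16
F (Alice): max(-19, 10, -16) = 10
K (Bob): min(-5, 13, 18) = -5
J (Alice): max(-5, 9, -13) = 9
Root (Bob): min(5.33, 10, 9) = 5.33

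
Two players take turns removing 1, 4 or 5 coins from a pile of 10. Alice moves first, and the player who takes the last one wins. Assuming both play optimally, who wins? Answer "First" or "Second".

Positions where the player to move wins (W) vs loses (L):
i:   0  1  2  3  4  5  6  7  8  9 10
     L  W  L  W  W  W  W  W  L  W  L
Position 10 is L, so the second player wins.

Second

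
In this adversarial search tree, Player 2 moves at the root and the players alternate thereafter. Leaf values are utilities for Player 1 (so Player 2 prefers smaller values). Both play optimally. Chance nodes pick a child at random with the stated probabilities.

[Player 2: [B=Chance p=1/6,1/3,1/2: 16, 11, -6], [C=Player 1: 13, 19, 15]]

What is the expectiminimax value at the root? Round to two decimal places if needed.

3.33

B (Chance): 1/6·16 + 1/3·11 + 1/2·-6 = 3.33
C (Player 1): max(13, 19, 15) = 19
Root (Player 2): min(3.33, 19) = 3.33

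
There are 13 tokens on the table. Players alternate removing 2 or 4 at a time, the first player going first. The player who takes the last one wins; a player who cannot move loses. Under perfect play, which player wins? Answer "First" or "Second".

Second

Positions where the player to move wins (W) vs loses (L):
i:   0  1  2  3  4  5  6  7  8  9 10 11 12 13
     L  L  W  W  W  W  L  L  W  W  W  W  L  L
Position 13 is L, so the second player wins.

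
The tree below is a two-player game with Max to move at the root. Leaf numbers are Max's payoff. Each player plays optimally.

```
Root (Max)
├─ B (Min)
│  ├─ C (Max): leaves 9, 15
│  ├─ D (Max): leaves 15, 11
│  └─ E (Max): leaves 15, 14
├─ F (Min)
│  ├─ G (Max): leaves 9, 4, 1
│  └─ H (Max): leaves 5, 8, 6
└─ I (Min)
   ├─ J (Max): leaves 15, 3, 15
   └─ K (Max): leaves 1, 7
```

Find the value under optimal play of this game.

15

C (Max): max(9, 15) = 15
D (Max): max(15, 11) = 15
E (Max): max(15, 14) = 15
B (Min): min(15, 15, 15) = 15
G (Max): max(9, 4, 1) = 9
H (Max): max(5, 8, 6) = 8
F (Min): min(9, 8) = 8
J (Max): max(15, 3, 15) = 15
K (Max): max(1, 7) = 7
I (Min): min(15, 7) = 7
Root (Max): max(15, 8, 7) = 15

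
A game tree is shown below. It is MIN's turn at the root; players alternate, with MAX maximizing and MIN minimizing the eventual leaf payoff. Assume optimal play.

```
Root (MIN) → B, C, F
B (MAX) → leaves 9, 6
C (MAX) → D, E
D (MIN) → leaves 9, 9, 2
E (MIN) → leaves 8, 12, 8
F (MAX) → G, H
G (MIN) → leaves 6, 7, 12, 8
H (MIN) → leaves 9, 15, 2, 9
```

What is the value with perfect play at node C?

8

D: min(9, 9, 2) = 2
E: min(8, 12, 8) = 8
C: max(2, 8) = 8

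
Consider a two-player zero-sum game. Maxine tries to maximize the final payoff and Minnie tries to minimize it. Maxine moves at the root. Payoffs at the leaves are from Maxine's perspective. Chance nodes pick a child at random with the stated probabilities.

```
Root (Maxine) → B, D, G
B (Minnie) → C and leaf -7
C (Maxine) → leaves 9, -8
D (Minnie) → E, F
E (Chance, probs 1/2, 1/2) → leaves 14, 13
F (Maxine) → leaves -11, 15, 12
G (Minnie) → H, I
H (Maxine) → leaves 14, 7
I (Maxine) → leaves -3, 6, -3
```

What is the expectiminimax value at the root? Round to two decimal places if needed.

13.5

C (Maxine): max(9, -8) = 9
B (Minnie): min(9, -7) = -7
E (Chance): 1/2·14 + 1/2·13 = 13.5
F (Maxine): max(-11, 15, 12) = 15
D (Minnie): min(13.5, 15) = 13.5
H (Maxine): max(14, 7) = 14
I (Maxine): max(-3, 6, -3) = 6
G (Minnie): min(14, 6) = 6
Root (Maxine): max(-7, 13.5, 6) = 13.5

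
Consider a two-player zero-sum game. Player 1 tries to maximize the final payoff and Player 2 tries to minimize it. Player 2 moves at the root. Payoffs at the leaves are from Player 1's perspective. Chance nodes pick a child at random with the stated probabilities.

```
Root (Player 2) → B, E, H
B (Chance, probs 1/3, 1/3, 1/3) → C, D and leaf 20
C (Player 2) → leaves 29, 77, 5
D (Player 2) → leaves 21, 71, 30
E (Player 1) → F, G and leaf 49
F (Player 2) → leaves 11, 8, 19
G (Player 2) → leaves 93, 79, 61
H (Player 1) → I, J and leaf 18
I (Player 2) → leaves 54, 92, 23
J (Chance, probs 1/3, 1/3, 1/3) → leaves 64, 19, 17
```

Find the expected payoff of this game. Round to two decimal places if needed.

15.33

C (Player 2): min(29, 77, 5) = 5
D (Player 2): min(21, 71, 30) = 21
B (Chance): 1/3·5 + 1/3·21 + 1/3·20 = 15.33
F (Player 2): min(11, 8, 19) = 8
G (Player 2): min(93, 79, 61) = 61
E (Player 1): max(8, 61, 49) = 61
I (Player 2): min(54, 92, 23) = 23
J (Chance): 1/3·64 + 1/3·19 + 1/3·17 = 33.33
H (Player 1): max(23, 33.33, 18) = 33.33
Root (Player 2): min(15.33, 61, 33.33) = 15.33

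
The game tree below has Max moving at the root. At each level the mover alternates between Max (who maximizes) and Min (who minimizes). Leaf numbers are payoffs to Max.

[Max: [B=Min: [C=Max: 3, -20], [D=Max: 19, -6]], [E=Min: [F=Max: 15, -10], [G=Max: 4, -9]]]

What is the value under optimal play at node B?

C: max(3, -20) = 3
D: max(19, -6) = 19
B: min(3, 19) = 3

3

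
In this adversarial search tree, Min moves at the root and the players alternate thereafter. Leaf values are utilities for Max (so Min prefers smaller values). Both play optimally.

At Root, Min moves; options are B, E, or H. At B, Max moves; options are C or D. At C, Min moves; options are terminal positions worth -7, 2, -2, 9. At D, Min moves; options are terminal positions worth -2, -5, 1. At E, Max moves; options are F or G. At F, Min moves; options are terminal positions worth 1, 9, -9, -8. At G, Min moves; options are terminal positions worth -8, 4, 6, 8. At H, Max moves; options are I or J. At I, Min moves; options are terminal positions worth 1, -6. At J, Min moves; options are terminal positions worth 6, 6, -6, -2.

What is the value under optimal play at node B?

C: min(-7, 2, -2, 9) = -7
D: min(-2, -5, 1) = -5
B: max(-7, -5) = -5

-5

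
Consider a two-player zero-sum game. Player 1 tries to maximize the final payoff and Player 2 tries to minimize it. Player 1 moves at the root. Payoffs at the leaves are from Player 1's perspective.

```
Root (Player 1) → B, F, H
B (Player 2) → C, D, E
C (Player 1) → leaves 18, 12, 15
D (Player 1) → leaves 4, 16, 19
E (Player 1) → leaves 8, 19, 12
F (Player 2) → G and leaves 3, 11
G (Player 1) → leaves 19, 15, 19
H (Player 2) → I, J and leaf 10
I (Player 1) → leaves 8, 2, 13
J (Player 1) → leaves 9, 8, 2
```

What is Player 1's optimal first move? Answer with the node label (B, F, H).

C (Player 1): max(18, 12, 15) = 18
D (Player 1): max(4, 16, 19) = 19
E (Player 1): max(8, 19, 12) = 19
B (Player 2): min(18, 19, 19) = 18
G (Player 1): max(19, 15, 19) = 19
F (Player 2): min(19, 3, 11) = 3
I (Player 1): max(8, 2, 13) = 13
J (Player 1): max(9, 8, 2) = 9
H (Player 2): min(13, 9, 10) = 9
Root (Player 1): max(18, 3, 9) = 18
Player 1 picks the child with the highest value: B (value 18).

B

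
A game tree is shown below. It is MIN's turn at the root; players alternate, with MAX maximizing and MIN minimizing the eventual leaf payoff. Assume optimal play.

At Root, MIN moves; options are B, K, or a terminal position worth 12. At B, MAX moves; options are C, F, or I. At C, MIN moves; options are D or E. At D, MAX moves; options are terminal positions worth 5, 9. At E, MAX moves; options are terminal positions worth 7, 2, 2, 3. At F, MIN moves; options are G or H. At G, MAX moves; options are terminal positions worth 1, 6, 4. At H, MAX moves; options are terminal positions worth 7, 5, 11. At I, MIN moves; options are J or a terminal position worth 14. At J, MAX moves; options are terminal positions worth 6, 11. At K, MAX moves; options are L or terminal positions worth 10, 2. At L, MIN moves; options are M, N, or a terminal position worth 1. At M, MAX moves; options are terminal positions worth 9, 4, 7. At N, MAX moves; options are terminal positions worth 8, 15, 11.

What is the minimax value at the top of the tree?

10

D (MAX): max(5, 9) = 9
E (MAX): max(7, 2, 2, 3) = 7
C (MIN): min(9, 7) = 7
G (MAX): max(1, 6, 4) = 6
H (MAX): max(7, 5, 11) = 11
F (MIN): min(6, 11) = 6
J (MAX): max(6, 11) = 11
I (MIN): min(11, 14) = 11
B (MAX): max(7, 6, 11) = 11
M (MAX): max(9, 4, 7) = 9
N (MAX): max(8, 15, 11) = 15
L (MIN): min(9, 15, 1) = 1
K (MAX): max(1, 10, 2) = 10
Root (MIN): min(11, 10, 12) = 10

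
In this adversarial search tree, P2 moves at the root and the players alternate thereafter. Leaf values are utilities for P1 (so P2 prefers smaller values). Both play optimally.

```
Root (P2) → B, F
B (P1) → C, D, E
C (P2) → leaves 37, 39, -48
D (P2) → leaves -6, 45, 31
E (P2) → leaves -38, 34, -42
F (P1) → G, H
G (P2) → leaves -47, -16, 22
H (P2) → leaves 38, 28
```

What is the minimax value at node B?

C: min(37, 39, -48) = -48
D: min(-6, 45, 31) = -6
E: min(-38, 34, -42) = -42
B: max(-48, -6, -42) = -6

-6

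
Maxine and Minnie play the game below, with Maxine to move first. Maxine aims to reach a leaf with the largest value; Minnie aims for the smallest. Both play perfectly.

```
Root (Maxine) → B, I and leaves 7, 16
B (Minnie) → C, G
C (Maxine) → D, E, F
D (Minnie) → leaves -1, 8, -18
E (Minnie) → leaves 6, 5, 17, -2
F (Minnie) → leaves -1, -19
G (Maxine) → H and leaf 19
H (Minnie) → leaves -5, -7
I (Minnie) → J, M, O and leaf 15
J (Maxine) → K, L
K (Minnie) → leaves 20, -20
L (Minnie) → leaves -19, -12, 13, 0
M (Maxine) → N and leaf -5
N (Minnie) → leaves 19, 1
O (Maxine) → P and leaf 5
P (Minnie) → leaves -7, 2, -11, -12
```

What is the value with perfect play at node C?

D: min(-1, 8, -18) = -18
E: min(6, 5, 17, -2) = -2
F: min(-1, -19) = -19
C: max(-18, -2, -19) = -2

-2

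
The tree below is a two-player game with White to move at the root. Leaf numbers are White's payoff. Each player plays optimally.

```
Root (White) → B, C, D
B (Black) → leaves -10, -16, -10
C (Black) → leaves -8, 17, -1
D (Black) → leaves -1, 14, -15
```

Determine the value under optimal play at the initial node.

-8

B (Black): min(-10, -16, -10) = -16
C (Black): min(-8, 17, -1) = -8
D (Black): min(-1, 14, -15) = -15
Root (White): max(-16, -8, -15) = -8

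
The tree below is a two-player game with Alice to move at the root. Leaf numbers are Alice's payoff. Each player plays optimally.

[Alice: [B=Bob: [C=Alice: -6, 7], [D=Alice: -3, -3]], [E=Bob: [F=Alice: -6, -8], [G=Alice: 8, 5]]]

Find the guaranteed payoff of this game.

-3

C (Alice): max(-6, 7) = 7
D (Alice): max(-3, -3) = -3
B (Bob): min(7, -3) = -3
F (Alice): max(-6, -8) = -6
G (Alice): max(8, 5) = 8
E (Bob): min(-6, 8) = -6
Root (Alice): max(-3, -6) = -3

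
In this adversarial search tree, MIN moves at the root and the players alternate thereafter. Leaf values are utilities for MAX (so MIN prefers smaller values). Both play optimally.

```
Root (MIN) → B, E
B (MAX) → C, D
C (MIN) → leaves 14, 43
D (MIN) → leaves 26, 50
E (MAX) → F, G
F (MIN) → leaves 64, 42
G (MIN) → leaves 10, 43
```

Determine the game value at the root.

26

C (MIN): min(14, 43) = 14
D (MIN): min(26, 50) = 26
B (MAX): max(14, 26) = 26
F (MIN): min(64, 42) = 42
G (MIN): min(10, 43) = 10
E (MAX): max(42, 10) = 42
Root (MIN): min(26, 42) = 26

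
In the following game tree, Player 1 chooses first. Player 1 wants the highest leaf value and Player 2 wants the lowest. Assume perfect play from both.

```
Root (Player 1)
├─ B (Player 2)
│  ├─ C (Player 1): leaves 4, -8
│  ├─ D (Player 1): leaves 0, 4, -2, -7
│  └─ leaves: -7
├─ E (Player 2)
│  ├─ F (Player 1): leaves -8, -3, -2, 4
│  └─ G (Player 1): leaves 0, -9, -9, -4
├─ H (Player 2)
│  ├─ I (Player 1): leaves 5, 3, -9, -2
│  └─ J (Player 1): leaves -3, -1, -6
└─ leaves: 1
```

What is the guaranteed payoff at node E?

F: max(-8, -3, -2, 4) = 4
G: max(0, -9, -9, -4) = 0
E: min(4, 0) = 0

0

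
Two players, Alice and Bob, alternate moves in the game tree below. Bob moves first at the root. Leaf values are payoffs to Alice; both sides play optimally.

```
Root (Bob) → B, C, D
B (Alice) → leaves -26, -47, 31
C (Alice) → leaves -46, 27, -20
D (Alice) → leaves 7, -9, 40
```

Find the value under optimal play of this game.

B (Alice): max(-26, -47, 31) = 31
C (Alice): max(-46, 27, -20) = 27
D (Alice): max(7, -9, 40) = 40
Root (Bob): min(31, 27, 40) = 27

27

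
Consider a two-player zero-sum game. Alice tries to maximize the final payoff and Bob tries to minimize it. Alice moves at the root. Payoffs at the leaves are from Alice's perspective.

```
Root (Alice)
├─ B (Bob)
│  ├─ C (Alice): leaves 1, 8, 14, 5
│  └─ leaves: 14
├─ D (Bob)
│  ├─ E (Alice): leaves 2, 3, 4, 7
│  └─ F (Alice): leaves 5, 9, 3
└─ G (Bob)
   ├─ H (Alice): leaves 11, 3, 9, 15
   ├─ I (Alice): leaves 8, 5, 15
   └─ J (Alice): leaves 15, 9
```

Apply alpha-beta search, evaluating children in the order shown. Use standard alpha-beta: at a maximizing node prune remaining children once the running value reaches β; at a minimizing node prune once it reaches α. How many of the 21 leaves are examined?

17

C [α=-∞,β=+∞]: v=14
B [α=-∞,β=+∞]: v=14
E [α=14,β=+∞]: v=7
D [α=14,β=+∞]: v=7 after child 1 ≤ α → α-cutoff, skip 1
H [α=14,β=+∞]: v=15
I [α=14,β=15]: v=15
J [α=14,β=15]: v=15 after child 1 ≥ β → β-cutoff, skip 1
G [α=14,β=+∞]: v=15
Root [α=-∞,β=+∞]: v=15
Leaves evaluated: 17 of 21.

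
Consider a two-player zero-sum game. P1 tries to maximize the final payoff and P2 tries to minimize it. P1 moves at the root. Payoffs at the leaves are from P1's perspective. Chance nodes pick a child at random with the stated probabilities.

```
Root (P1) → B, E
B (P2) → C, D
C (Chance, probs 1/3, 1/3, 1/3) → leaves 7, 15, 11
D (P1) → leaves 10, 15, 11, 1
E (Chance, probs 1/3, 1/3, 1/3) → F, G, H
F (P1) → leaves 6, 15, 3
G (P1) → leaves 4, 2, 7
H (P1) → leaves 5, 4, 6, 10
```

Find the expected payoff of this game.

11

C (Chance): 1/3·7 + 1/3·15 + 1/3·11 = 11
D (P1): max(10, 15, 11, 1) = 15
B (P2): min(11, 15) = 11
F (P1): max(6, 15, 3) = 15
G (P1): max(4, 2, 7) = 7
H (P1): max(5, 4, 6, 10) = 10
E (Chance): 1/3·15 + 1/3·7 + 1/3·10 = 10.67
Root (P1): max(11, 10.67) = 11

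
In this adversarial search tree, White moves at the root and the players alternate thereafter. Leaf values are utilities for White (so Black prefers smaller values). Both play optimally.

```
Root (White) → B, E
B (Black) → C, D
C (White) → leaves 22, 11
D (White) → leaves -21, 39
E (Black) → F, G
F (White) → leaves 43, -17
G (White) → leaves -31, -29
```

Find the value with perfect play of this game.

C (White): max(22, 11) = 22
D (White): max(-21, 39) = 39
B (Black): min(22, 39) = 22
F (White): max(43, -17) = 43
G (White): max(-31, -29) = -29
E (Black): min(43, -29) = -29
Root (White): max(22, -29) = 22

22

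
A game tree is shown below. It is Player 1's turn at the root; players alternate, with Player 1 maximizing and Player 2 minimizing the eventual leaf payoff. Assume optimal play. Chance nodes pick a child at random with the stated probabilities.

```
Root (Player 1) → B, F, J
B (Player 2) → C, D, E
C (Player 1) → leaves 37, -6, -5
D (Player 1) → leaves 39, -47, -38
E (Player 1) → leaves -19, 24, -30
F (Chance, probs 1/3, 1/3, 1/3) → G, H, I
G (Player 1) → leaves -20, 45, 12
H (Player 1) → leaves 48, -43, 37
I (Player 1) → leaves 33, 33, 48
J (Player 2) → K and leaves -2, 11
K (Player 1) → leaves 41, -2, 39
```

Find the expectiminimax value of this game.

47

C (Player 1): max(37, -6, -5) = 37
D (Player 1): max(39, -47, -38) = 39
E (Player 1): max(-19, 24, -30) = 24
B (Player 2): min(37, 39, 24) = 24
G (Player 1): max(-20, 45, 12) = 45
H (Player 1): max(48, -43, 37) = 48
I (Player 1): max(33, 33, 48) = 48
F (Chance): 1/3·45 + 1/3·48 + 1/3·48 = 47
K (Player 1): max(41, -2, 39) = 41
J (Player 2): min(41, -2, 11) = -2
Root (Player 1): max(24, 47, -2) = 47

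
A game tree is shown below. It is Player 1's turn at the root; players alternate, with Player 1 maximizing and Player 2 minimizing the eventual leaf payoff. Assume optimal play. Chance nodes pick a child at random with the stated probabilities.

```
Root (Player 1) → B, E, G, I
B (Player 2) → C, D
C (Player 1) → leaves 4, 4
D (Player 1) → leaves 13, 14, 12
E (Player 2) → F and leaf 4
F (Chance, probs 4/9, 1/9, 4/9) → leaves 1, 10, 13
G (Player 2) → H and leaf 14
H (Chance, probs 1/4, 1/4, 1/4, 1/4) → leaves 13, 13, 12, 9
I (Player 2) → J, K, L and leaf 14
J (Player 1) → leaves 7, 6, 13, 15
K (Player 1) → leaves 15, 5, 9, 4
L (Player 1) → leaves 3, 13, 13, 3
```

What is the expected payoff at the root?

13

C (Player 1): max(4, 4) = 4
D (Player 1): max(13, 14, 12) = 14
B (Player 2): min(4, 14) = 4
F (Chance): 4/9·1 + 1/9·10 + 4/9·13 = 7.33
E (Player 2): min(7.33, 4) = 4
H (Chance): 1/4·13 + 1/4·13 + 1/4·12 + 1/4·9 = 11.75
G (Player 2): min(11.75, 14) = 11.75
J (Player 1): max(7, 6, 13, 15) = 15
K (Player 1): max(15, 5, 9, 4) = 15
L (Player 1): max(3, 13, 13, 3) = 13
I (Player 2): min(15, 15, 13, 14) = 13
Root (Player 1): max(4, 4, 11.75, 13) = 13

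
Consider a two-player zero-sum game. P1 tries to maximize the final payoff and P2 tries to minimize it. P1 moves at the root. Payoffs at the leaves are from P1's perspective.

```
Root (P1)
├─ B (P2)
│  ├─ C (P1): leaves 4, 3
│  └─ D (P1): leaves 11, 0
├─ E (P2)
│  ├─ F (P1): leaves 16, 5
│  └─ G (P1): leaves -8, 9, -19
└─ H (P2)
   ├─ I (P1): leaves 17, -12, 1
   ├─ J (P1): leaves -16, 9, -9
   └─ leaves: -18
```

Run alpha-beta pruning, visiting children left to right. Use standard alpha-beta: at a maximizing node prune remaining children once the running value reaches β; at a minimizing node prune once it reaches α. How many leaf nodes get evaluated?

14

C [α=-∞,β=+∞]: v=4
D [α=-∞,β=4]: v=11 after child 1 ≥ β → β-cutoff, skip 1
B [α=-∞,β=+∞]: v=4
F [α=4,β=+∞]: v=16
G [α=4,β=16]: v=9
E [α=4,β=+∞]: v=9
I [α=9,β=+∞]: v=17
J [α=9,β=17]: v=9
H [α=9,β=+∞]: v=9 after child 2 ≤ α → α-cutoff, skip 1
Root [α=-∞,β=+∞]: v=9
Leaves evaluated: 14 of 16.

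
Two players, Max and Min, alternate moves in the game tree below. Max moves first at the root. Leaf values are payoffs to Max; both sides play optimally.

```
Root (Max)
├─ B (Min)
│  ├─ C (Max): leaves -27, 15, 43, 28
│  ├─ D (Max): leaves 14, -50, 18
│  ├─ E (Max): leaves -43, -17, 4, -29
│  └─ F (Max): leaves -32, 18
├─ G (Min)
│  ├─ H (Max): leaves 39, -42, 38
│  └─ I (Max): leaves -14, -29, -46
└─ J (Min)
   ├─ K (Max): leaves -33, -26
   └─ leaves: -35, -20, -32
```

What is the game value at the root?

C (Max): max(-27, 15, 43, 28) = 43
D (Max): max(14, -50, 18) = 18
E (Max): max(-43, -17, 4, -29) = 4
F (Max): max(-32, 18) = 18
B (Min): min(43, 18, 4, 18) = 4
H (Max): max(39, -42, 38) = 39
I (Max): max(-14, -29, -46) = -14
G (Min): min(39, -14) = -14
K (Max): max(-33, -26) = -26
J (Min): min(-26, -35, -20, -32) = -35
Root (Max): max(4, -14, -35) = 4

4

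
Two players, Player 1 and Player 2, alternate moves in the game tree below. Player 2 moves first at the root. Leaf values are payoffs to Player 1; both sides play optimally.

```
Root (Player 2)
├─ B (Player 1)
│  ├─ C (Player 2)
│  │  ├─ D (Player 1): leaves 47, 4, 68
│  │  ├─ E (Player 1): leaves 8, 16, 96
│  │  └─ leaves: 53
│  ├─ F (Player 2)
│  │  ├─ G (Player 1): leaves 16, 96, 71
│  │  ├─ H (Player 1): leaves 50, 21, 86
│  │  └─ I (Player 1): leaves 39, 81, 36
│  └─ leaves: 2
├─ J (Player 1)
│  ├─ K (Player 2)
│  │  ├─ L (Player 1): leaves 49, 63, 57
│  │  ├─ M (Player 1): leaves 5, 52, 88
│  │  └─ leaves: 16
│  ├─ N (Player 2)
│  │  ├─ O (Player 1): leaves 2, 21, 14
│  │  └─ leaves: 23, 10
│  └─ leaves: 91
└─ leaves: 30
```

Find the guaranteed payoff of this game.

30

D (Player 1): max(47, 4, 68) = 68
E (Player 1): max(8, 16, 96) = 96
C (Player 2): min(68, 96, 53) = 53
G (Player 1): max(16, 96, 71) = 96
H (Player 1): max(50, 21, 86) = 86
I (Player 1): max(39, 81, 36) = 81
F (Player 2): min(96, 86, 81) = 81
B (Player 1): max(53, 81, 2) = 81
L (Player 1): max(49, 63, 57) = 63
M (Player 1): max(5, 52, 88) = 88
K (Player 2): min(63, 88, 16) = 16
O (Player 1): max(2, 21, 14) = 21
N (Player 2): min(21, 23, 10) = 10
J (Player 1): max(16, 10, 91) = 91
Root (Player 2): min(81, 91, 30) = 30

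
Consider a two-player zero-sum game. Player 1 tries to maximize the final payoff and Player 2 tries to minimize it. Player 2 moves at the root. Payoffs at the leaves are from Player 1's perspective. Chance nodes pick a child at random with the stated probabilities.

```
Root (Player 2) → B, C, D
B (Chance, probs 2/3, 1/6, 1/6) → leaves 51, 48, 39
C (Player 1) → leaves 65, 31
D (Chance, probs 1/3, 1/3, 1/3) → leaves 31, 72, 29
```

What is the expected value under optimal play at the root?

44

B (Chance): 2/3·51 + 1/6·48 + 1/6·39 = 48.5
C (Player 1): max(65, 31) = 65
D (Chance): 1/3·31 + 1/3·72 + 1/3·29 = 44
Root (Player 2): min(48.5, 65, 44) = 44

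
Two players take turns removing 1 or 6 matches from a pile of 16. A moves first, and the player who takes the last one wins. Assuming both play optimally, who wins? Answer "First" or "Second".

Compute winning (W) and losing (L) positions by backward induction:
i:   0  1  2  3  4  5  6  7  8  9 10 11 12 13 14 15 16
     L  W  L  W  L  W  W  L  W  L  W  L  W  W  L  W  L
Position 16 is L, so the second player wins.

Second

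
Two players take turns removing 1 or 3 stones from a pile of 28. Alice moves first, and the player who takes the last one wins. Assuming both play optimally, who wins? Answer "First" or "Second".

Second

Positions where the player to move wins (W) vs loses (L):
i:   0  1  2  3  4  5  6  7  8  9 10 11 12 13 14 15 16 17 18 19 20 21 22 23 24 25 26 27 28
     L  W  L  W  L  W  L  W  L  W  L  W  L  W  L  W  L  W  L  W  L  W  L  W  L  W  L  W  L
Position 28 is L, so the second player wins.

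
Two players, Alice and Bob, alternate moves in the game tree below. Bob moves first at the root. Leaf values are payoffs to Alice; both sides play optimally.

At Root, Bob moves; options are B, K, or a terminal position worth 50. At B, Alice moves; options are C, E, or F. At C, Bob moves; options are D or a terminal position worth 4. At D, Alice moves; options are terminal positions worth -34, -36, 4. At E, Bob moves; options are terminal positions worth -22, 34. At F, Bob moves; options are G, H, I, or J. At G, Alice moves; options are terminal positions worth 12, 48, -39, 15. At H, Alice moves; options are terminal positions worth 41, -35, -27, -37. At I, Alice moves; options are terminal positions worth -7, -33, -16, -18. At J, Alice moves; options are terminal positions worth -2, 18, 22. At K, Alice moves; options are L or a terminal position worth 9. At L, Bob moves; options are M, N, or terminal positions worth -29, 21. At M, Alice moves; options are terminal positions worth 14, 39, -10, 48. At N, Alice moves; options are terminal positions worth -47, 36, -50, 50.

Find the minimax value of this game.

4

D (Alice): max(-34, -36, 4) = 4
C (Bob): min(4, 4) = 4
E (Bob): min(-22, 34) = -22
G (Alice): max(12, 48, -39, 15) = 48
H (Alice): max(41, -35, -27, -37) = 41
I (Alice): max(-7, -33, -16, -18) = -7
J (Alice): max(-2, 18, 22) = 22
F (Bob): min(48, 41, -7, 22) = -7
B (Alice): max(4, -22, -7) = 4
M (Alice): max(14, 39, -10, 48) = 48
N (Alice): max(-47, 36, -50, 50) = 50
L (Bob): min(48, 50, -29, 21) = -29
K (Alice): max(-29, 9) = 9
Root (Bob): min(4, 9, 50) = 4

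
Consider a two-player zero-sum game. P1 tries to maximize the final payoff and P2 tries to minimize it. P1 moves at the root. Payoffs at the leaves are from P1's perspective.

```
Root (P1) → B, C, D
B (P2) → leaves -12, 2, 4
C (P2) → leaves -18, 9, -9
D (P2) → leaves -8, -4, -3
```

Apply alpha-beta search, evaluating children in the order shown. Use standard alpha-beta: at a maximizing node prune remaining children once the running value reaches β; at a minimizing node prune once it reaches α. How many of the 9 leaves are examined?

7

B [α=-∞,β=+∞]: v=-12
C [α=-12,β=+∞]: v=-18 after child 1 ≤ α → α-cutoff, skip 2
D [α=-12,β=+∞]: v=-8
Root [α=-∞,β=+∞]: v=-8
Leaves evaluated: 7 of 9.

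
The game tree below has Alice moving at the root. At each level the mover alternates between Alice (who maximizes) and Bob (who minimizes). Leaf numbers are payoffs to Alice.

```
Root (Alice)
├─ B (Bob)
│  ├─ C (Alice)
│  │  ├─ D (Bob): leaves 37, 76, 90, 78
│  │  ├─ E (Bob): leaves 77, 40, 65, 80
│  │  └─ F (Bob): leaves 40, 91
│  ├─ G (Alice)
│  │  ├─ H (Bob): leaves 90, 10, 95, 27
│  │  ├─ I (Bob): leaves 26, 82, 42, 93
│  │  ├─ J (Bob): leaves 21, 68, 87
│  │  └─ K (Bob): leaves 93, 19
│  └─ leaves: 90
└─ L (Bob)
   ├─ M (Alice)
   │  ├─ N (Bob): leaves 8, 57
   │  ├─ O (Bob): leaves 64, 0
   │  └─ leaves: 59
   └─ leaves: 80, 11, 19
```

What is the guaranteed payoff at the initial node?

D (Bob): min(37, 76, 90, 78) = 37
E (Bob): min(77, 40, 65, 80) = 40
F (Bob): min(40, 91) = 40
C (Alice): max(37, 40, 40) = 40
H (Bob): min(90, 10, 95, 27) = 10
I (Bob): min(26, 82, 42, 93) = 26
J (Bob): min(21, 68, 87) = 21
K (Bob): min(93, 19) = 19
G (Alice): max(10, 26, 21, 19) = 26
B (Bob): min(40, 26, 90) = 26
N (Bob): min(8, 57) = 8
O (Bob): min(64, 0) = 0
M (Alice): max(8, 0, 59) = 59
L (Bob): min(59, 80, 11, 19) = 11
Root (Alice): max(26, 11) = 26

26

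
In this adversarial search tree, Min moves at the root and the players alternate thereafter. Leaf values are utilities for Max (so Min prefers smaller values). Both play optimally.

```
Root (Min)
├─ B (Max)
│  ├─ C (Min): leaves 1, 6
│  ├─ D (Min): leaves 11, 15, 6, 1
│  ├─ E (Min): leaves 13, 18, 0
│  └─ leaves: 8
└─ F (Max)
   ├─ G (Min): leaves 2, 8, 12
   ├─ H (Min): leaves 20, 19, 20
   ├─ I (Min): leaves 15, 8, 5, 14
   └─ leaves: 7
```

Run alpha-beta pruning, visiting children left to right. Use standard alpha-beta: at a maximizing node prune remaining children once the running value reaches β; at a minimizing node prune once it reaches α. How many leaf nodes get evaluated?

C [α=-∞,β=+∞]: v=1
D [α=1,β=+∞]: v=1
E [α=1,β=+∞]: v=0
B [α=-∞,β=+∞]: v=8
G [α=-∞,β=8]: v=2
H [α=2,β=8]: v=19
F [α=-∞,β=8]: v=19 after child 2 ≥ β → β-cutoff, skip 2
Root [α=-∞,β=+∞]: v=8
Leaves evaluated: 16 of 21.

16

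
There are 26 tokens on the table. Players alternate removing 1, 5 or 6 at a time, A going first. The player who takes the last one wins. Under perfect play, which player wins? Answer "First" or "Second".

Second

W/L table (W = player to move can force a win):
i:   0  1  2  3  4  5  6  7  8  9 10 11 12 13 14 15 16 17 18 19 20 21 22 23 24 25 26
     L  W  L  W  L  W  W  W  W  W  W  L  W  L  W  L  W  W  W  W  W  W  L  W  L  W  L
Position 26 is L, so the second player wins.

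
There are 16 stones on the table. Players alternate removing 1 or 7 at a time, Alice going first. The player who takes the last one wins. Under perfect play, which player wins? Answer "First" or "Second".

Second

Mark each pile size as W (mover wins) or L (mover loses):
i:   0  1  2  3  4  5  6  7  8  9 10 11 12 13 14 15 16
     L  W  L  W  L  W  L  W  L  W  L  W  L  W  L  W  L
Position 16 is L, so the second player wins.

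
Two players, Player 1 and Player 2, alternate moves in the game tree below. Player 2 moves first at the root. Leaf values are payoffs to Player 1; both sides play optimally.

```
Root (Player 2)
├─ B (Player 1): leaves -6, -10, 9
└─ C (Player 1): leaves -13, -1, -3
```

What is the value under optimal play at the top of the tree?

B (Player 1): max(-6, -10, 9) = 9
C (Player 1): max(-13, -1, -3) = -1
Root (Player 2): min(9, -1) = -1

-1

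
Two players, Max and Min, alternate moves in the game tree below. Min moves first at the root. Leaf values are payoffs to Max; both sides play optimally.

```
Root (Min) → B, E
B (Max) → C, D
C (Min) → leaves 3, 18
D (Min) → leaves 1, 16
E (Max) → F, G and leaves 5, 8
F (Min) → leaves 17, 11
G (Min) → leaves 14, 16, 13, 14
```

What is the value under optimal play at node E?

F: min(17, 11) = 11
G: min(14, 16, 13, 14) = 13
E: max(11, 13, 5, 8) = 13

13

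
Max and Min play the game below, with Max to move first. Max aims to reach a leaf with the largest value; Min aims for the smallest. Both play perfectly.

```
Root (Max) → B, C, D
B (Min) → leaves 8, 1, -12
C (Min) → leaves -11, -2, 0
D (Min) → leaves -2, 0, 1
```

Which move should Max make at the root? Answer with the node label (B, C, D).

D

B (Min): min(8, 1, -12) = -12
C (Min): min(-11, -2, 0) = -11
D (Min): min(-2, 0, 1) = -2
Root (Max): max(-12, -11, -2) = -2
Max picks the child with the highest value: D (value -2).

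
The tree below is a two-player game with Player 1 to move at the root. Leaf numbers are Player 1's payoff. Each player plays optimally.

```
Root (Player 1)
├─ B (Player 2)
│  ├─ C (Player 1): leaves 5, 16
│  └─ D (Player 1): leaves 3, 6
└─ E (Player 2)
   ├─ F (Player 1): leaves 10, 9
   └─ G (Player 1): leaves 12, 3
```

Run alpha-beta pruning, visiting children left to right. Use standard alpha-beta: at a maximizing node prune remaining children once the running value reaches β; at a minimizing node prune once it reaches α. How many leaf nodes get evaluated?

7

C [α=-∞,β=+∞]: v=16
D [α=-∞,β=16]: v=6
B [α=-∞,β=+∞]: v=6
F [α=6,β=+∞]: v=10
G [α=6,β=10]: v=12 after child 1 ≥ β → β-cutoff, skip 1
E [α=6,β=+∞]: v=10
Root [α=-∞,β=+∞]: v=10
Leaves evaluated: 7 of 8.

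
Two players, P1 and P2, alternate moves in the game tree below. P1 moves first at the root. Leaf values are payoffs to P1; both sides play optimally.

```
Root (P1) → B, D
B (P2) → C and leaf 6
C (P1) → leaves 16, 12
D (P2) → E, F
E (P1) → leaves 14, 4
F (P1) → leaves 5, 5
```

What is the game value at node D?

E: max(14, 4) = 14
F: max(5, 5) = 5
D: min(14, 5) = 5

5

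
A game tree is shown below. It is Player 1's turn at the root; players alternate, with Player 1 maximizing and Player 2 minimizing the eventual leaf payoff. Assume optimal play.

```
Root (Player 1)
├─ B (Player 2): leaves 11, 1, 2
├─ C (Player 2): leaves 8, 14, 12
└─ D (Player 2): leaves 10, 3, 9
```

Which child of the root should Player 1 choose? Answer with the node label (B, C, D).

B (Player 2): min(11, 1, 2) = 1
C (Player 2): min(8, 14, 12) = 8
D (Player 2): min(10, 3, 9) = 3
Root (Player 1): max(1, 8, 3) = 8
Player 1 picks the child with the highest value: C (value 8).

C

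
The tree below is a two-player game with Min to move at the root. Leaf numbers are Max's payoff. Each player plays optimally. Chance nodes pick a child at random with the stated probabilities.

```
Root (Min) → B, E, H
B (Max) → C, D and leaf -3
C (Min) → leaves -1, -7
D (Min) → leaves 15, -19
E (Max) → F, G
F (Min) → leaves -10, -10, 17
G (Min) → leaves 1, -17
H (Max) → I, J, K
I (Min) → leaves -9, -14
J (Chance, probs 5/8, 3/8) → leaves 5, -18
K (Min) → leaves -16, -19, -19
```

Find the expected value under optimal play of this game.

C (Min): min(-1, -7) = -7
D (Min): min(15, -19) = -19
B (Max): max(-7, -19, -3) = -3
F (Min): min(-10, -10, 17) = -10
G (Min): min(1, -17) = -17
E (Max): max(-10, -17) = -10
I (Min): min(-9, -14) = -14
J (Chance): 5/8·5 + 3/8·-18 = -3.62
K (Min): min(-16, -19, -19) = -19
H (Max): max(-14, -3.62, -19) = -3.62
Root (Min): min(-3, -10, -3.62) = -10

-10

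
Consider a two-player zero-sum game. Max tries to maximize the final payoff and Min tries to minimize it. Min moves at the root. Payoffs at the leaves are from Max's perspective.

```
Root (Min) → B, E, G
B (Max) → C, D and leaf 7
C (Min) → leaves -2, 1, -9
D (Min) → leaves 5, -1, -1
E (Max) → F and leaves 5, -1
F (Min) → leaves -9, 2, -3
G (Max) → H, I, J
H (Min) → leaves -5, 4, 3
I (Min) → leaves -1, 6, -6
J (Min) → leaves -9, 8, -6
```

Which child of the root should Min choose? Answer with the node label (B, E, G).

G

C (Min): min(-2, 1, -9) = -9
D (Min): min(5, -1, -1) = -1
B (Max): max(-9, -1, 7) = 7
F (Min): min(-9, 2, -3) = -9
E (Max): max(-9, 5, -1) = 5
H (Min): min(-5, 4, 3) = -5
I (Min): min(-1, 6, -6) = -6
J (Min): min(-9, 8, -6) = -9
G (Max): max(-5, -6, -9) = -5
Root (Min): min(7, 5, -5) = -5
Min picks the child with the lowest value: G (value -5).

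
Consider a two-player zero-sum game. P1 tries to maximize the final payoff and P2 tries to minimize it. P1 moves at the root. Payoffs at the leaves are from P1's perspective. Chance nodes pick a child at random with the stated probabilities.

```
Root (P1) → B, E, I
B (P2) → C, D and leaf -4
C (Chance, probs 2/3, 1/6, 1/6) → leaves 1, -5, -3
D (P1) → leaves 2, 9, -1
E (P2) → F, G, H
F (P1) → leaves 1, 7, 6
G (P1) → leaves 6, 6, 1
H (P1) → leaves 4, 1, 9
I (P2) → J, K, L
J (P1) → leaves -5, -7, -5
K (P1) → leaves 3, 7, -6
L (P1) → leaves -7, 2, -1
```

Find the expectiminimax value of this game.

6

C (Chance): 2/3·1 + 1/6·-5 + 1/6·-3 = -0.67
D (P1): max(2, 9, -1) = 9
B (P2): min(-0.67, 9, -4) = -4
F (P1): max(1, 7, 6) = 7
G (P1): max(6, 6, 1) = 6
H (P1): max(4, 1, 9) = 9
E (P2): min(7, 6, 9) = 6
J (P1): max(-5, -7, -5) = -5
K (P1): max(3, 7, -6) = 7
L (P1): max(-7, 2, -1) = 2
I (P2): min(-5, 7, 2) = -5
Root (P1): max(-4, 6, -5) = 6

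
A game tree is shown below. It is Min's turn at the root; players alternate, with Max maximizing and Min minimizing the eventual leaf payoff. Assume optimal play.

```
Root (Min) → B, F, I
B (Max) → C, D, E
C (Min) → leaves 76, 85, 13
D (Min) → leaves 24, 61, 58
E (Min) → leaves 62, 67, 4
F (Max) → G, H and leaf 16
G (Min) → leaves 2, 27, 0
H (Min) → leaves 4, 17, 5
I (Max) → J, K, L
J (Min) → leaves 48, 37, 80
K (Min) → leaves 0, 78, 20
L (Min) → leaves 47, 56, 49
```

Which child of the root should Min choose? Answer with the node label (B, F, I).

F

C (Min): min(76, 85, 13) = 13
D (Min): min(24, 61, 58) = 24
E (Min): min(62, 67, 4) = 4
B (Max): max(13, 24, 4) = 24
G (Min): min(2, 27, 0) = 0
H (Min): min(4, 17, 5) = 4
F (Max): max(0, 4, 16) = 16
J (Min): min(48, 37, 80) = 37
K (Min): min(0, 78, 20) = 0
L (Min): min(47, 56, 49) = 47
I (Max): max(37, 0, 47) = 47
Root (Min): min(24, 16, 47) = 16
Min picks the child with the lowest value: F (value 16).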